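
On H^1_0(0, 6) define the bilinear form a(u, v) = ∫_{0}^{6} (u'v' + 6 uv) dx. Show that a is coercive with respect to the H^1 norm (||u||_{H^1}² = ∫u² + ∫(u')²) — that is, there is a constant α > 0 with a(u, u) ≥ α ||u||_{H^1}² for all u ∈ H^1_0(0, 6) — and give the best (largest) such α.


α = 1

Coercivity of a(·,·) on H^1_0(0, 6) means a(u, u) ≥ α ||u||_{H^1}² for every u ∈ H^1_0.
The interval has length L = 6, and Poincaré/coercivity depend only on L. Here a(u, u) = ∫(u')² + (6)·∫u².
Here c = 6 ≥ 1, so a(u,u) = ∫(u')² + c∫u² ≥ ∫(u')² + ∫u² = ||u||_{H^1}², i.e. α = 1 works. No larger α is possible: a(u,u) ≥ α||u||_{H^1}² means (1−α)∫(u')² ≥ (α−c)∫u², and for the modes u_n = sin(nπ(x−x₀)/L) (x₀ the left endpoint) one has ∫u_n²/∫(u_n')² = (L/(nπ))² → 0, so a(u_n,u_n)/||u_n||_{H^1}² → 1. Hence the optimal constant is α = 1.
Therefore α = 1.


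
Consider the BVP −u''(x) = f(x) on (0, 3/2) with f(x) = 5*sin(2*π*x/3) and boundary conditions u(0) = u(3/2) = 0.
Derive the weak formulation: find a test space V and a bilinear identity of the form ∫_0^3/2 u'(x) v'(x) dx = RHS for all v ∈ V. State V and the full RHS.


V = H^1_0(0, 3/2) (so v(0) = v(3/2) = 0); weak form: ∫_0^3/2 u'v' dx = ∫_0^3/2 (5*sin(2*π*x/3)) v dx for all v ∈ V.

Multiply both sides by a test function v and integrate from 0 to 3/2:
  ∫_0^3/2 −u''(x) v(x) dx = ∫_0^3/2 f(x) v(x) dx.
Integrate the LHS by parts once:
  ∫_0^3/2 −u'' v dx = −[u'(x) v(x)]_0^3/2 + ∫_0^3/2 u'(x) v'(x) dx.
Thus ∫_0^3/2 u'(x) v'(x) dx = ∫_0^3/2 f(x) v(x) dx + [u'(x) v(x)]_0^3/2.
Choose V so that boundary terms are either known or forced to vanish.
u is Dirichlet: u(0) = u(3/2) = 0. Let V = H^1_0(0, 3/2); then v(0) = v(3/2) = 0, and [u' v]_0^3/2 = 0.
Weak formulation: find u (satisfying any essential BC) such that ∫_0^3/2 u'(x) v'(x) dx = ∫_0^3/2 f v dx for all v ∈ V.
Substituting f(x) = 5*sin(2*π*x/3), the right-hand side is ∫_0^3/2 (5*sin(2*π*x/3)) v dx.


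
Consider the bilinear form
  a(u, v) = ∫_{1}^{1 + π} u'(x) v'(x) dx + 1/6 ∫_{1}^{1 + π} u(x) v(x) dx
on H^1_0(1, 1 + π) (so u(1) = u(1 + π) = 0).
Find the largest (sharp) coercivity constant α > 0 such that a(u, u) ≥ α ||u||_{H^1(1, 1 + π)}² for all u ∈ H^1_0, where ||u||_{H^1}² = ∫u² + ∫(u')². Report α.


α = 7/12

Coercivity of a(·,·) on H^1_0(1, 1 + π) means a(u, u) ≥ α ||u||_{H^1}² for every u ∈ H^1_0.
The interval has length L = π, and Poincaré/coercivity depend only on L. Here a(u, u) = ∫(u')² + (1/6)·∫u².
Here 0 < c = 1/6 < 1. The condition a(u,u) ≥ α||u||_{H^1}² reads (1−α)∫(u')² ≥ (α−c)∫u². Any admissible α is ≤ 1 (rapidly oscillating u have ∫u²/∫(u')² → 0), and α = 1 would force 0 ≥ (1−c)∫u², impossible since c < 1; so 1−α > 0. By the sharp Poincaré inequality on H^1_0 of an interval of length L, ∫(u')² ≥ (π/L)²∫u² with equality for the first sine mode sin(π(x−x₀)/L) (x₀ the left endpoint), so the inequality holds for all u iff (1−α)(π/L)² ≥ α − c, i.e. α ≤ ((π/L)² + c)/((π/L)² + 1) = (1 + c(L/π)²)/(1 + (L/π)²). With (π/L)² = 1 and c = 1/6, the largest admissible constant is α = ((π/L)² + c)/((π/L)² + 1).
Simplifying, α = 7/12.


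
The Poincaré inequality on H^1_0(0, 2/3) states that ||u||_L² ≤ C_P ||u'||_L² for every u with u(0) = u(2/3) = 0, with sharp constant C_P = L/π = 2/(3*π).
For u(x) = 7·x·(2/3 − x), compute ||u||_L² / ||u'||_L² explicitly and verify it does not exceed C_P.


||u||_L² / ||u'||_L² = sqrt(10)/15 < C_P = 2/(3*π).

u(x) = 7·x·(2/3 − x), so u'(x) = 14/3 - 14*x.
u(x) = 7·x·(2/3 − x) vanishes at x = 0 and x = 2/3, so u ∈ H^1_0(0, 2/3). Differentiate via the product rule and integrate the resulting polynomials term by term.
  ∫_0^2/3 u² dx = ∫_0^2/3 (49*x^4 - 196*x^3/3 + 196*x^2/9) dx. Term by term:
    ∫_0^2/3 49*x^4 dx = 1568/1215;  ∫_0^2/3 -196*x^3/3 dx = -784/243;  ∫_0^2/3 196*x^2/9 dx = 1568/729.
  Sum: 1568/1215 − 784/243 + 1568/729 = 784/3645.
  ∫_0^2/3 (u')² dx = ∫_0^2/3 (196*x^2 - 392*x/3 + 196/9) dx. Term by term:
    ∫_0^2/3 196*x^2 dx = 1568/81;  ∫_0^2/3 -392*x/3 dx = -784/27;  ∫_0^2/3 196/9 dx = 392/27.
  Sum: 1568/81 − 784/27 + 392/27 = 392/81.
∫_0^2/3 u² dx = 784/3645, so ||u||_L² = 28*sqrt(5)/135.
∫_0^2/3 (u')² dx = 392/81, so ||u'||_L² = 14*sqrt(2)/9.
Ratio ||u||_L² / ||u'||_L² = sqrt(10)/15.
Sharp Poincaré constant on H^1_0(0, 2/3) is C_P = L/π = 2/(3*π), achieved by sin(3*π/2·x).
A polynomial bump cannot attain the sharp Poincaré constant (only the first sine eigenfunction does), so the ratio is strictly less than C_P, consistent with ||u||_L² ≤ C_P ||u'||_L².


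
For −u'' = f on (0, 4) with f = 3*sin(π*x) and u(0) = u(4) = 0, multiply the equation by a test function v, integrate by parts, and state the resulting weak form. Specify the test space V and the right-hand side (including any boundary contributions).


V = H^1_0(0, 4) (so v(0) = v(4) = 0); weak form: ∫_0^4 u'v' dx = ∫_0^4 (3*sin(π*x)) v dx for all v ∈ V.

Multiply both sides by a test function v and integrate from 0 to 4:
  ∫_0^4 −u''(x) v(x) dx = ∫_0^4 f(x) v(x) dx.
Integrate the LHS by parts once:
  ∫_0^4 −u'' v dx = −[u'(x) v(x)]_0^4 + ∫_0^4 u'(x) v'(x) dx.
Thus ∫_0^4 u'(x) v'(x) dx = ∫_0^4 f(x) v(x) dx + [u'(x) v(x)]_0^4.
Choose V so that boundary terms are either known or forced to vanish.
u is Dirichlet: u(0) = u(4) = 0. Let V = H^1_0(0, 4); then v(0) = v(4) = 0, and [u' v]_0^4 = 0.
Weak formulation: find u (satisfying any essential BC) such that ∫_0^4 u'(x) v'(x) dx = ∫_0^4 f v dx for all v ∈ V.
Substituting f(x) = 3*sin(π*x), the right-hand side is ∫_0^4 (3*sin(π*x)) v dx.


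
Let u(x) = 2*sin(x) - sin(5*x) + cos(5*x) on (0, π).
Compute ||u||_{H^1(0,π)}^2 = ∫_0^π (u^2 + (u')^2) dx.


||u||_{H^1(0,π)}^2 = 30*π

u'(x) = -5*sin(5*x) + 2*cos(x) - 5*cos(5*x).
Expand u² and (u')² and integrate term by term on (0, π), using: for integers n ≥ 1, ∫_0^π sin²(nx) dx = ∫_0^π cos²(nx) dx = π/2; for n ≠ n', ∫_0^π sin(nx)sin(n'x) dx = ∫_0^π cos(nx)cos(n'x) dx = 0; and by product-to-sum, ∫_0^π sin(nx)cos(n'x) dx = ½∫_0^π [sin((n+n')x) + sin((n−n')x)] dx, which is 0 when n+n' is even and 2n/(n²−n'²) when n+n' is odd (it need not vanish on (0, π)).
  u² squared terms: (-1)²·∫sin(5x)² dx = 1·π/2 = π/2;  (2)²·∫sin(x)² dx = 4·π/2 = 2*π;  (1)²·∫cos(5x)² dx = 1·π/2 = π/2.
  u² cross terms: 2·(-1)·(2)·∫sin(5x)·sin(x) dx = -4·(0) = 0;  2·(-1)·(1)·∫sin(5x)·cos(5x) dx = -2·(0) = 0;  2·(2)·(1)·∫sin(x)·cos(5x) dx = 4·(0) = 0.
  So ∫_0^π u² dx = π/2 + 2*π + π/2 + 0 + 0 + 0 = 3*π.
  (u')² squared terms: (-5)²·∫cos(5x)² dx = 25·π/2 = 25*π/2;  (-5)²·∫sin(5x)² dx = 25·π/2 = 25*π/2;  (2)²·∫cos(x)² dx = 4·π/2 = 2*π.
  (u')² cross terms: 2·(-5)·(-5)·∫cos(5x)·sin(5x) dx = 50·(0) = 0;  2·(-5)·(2)·∫cos(5x)·cos(x) dx = -20·(0) = 0;  2·(-5)·(2)·∫sin(5x)·cos(x) dx = -20·(0) = 0.
  So ∫_0^π (u')² dx = 25*π/2 + 25*π/2 + 2*π + 0 + 0 + 0 = 27*π.
||u||_{H^1}^2 = (3*π) + (27*π) = 30*π.


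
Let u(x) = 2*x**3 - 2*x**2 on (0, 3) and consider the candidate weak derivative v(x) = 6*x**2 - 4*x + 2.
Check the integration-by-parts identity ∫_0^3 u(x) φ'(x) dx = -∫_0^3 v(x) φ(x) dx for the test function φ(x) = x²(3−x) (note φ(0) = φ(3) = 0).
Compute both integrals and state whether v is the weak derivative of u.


LHS = -486/5, RHS = -1107/10. No, v is not the weak derivative of u.

u(x) = 2*x**3 - 2*x**2, classical derivative u'(x) = 6*x**2 - 4*x.
φ(x) = x²(3−x), so φ'(x) = 3*x*(2 - x).
Note φ(0) = φ(3) = 0, so the boundary term u·φ vanishes.
LHS = ∫_0^3 u(x) φ'(x) dx = ∫_0^3 (-6*x^5 + 18*x^4 - 12*x^3) dx. Term by term:
  ∫_0^3 -6*x^5 dx = -729;  ∫_0^3 18*x^4 dx = 4374/5;  ∫_0^3 -12*x^3 dx = -243.
Sum: -729 + 4374/5 − 243 = -486/5.
So LHS = -486/5.
∫_0^3 v(x) φ(x) dx = ∫_0^3 (-6*x^5 + 22*x^4 - 14*x^3 + 6*x^2) dx. Term by term:
  ∫_0^3 -6*x^5 dx = -729;  ∫_0^3 22*x^4 dx = 5346/5;  ∫_0^3 -14*x^3 dx = -567/2;
  ∫_0^3 6*x^2 dx = 54.
Sum: -729 + 5346/5 − 567/2 + 54 = 1107/10.
So RHS = -∫_0^3 v(x) φ(x) dx = -1107/10.
LHS − RHS = 27/2 ≠ 0, so the identity fails.
(For a valid weak derivative the identity must hold for EVERY test function, in particular this one. The failure shows v is NOT the weak derivative of u.)
Correct weak derivative would be u'(x) = 6*x**2 - 4*x.


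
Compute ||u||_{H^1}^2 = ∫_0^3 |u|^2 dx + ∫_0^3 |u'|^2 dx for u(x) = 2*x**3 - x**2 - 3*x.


||u||_{H^1}^2 = 20835/14

The H^1 norm (squared) on an interval (0, L) is
  ||u||_{H^1}^2 = ∫_0^L u(x)^2 dx + ∫_0^L u'(x)^2 dx.
Compute u'(x) = 6*x**2 - 2*x - 3.
Then u(x)^2 = 4*x**6 - 4*x**5 - 11*x**4 + 6*x**3 + 9*x**2 and u'(x)^2 = 36*x**4 - 24*x**3 - 32*x**2 + 12*x + 9.
Integrate each monomial from 0 to 3 using ∫_0^3 c·x^n dx = c·3^(n+1)/(n+1):
  ∫_0^3 u(x)^2 dx = ∫_0^3 (4*x^6 - 4*x^5 - 11*x^4 + 6*x^3 + 9*x^2) dx. Term by term:
    ∫_0^3 4*x^6 dx = 8748/7;  ∫_0^3 -4*x^5 dx = -486;  ∫_0^3 -11*x^4 dx = -2673/5;
    ∫_0^3 6*x^3 dx = 243/2;  ∫_0^3 9*x^2 dx = 81.
  Sum: 8748/7 − 486 − 2673/5 + 243/2 + 81 = 30213/70.
  ∫_0^3 u'(x)^2 dx = ∫_0^3 (36*x^4 - 24*x^3 - 32*x^2 + 12*x + 9) dx. Term by term:
    ∫_0^3 36*x^4 dx = 8748/5;  ∫_0^3 -24*x^3 dx = -486;  ∫_0^3 -32*x^2 dx = -288;
    ∫_0^3 12*x dx = 54;  ∫_0^3 9 dx = 27.
  Sum: 8748/5 − 486 − 288 + 54 + 27 = 5283/5.
Adding: ||u||_{H^1}^2 = 30213/70 + 5283/5 = 20835/14.


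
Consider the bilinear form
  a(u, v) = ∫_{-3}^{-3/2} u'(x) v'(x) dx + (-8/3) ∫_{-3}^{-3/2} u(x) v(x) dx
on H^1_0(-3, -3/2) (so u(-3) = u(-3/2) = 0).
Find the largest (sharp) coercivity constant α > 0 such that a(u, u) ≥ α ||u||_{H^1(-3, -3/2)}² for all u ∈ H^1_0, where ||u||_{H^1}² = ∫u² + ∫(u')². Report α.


α = 4*(-6 + π^2)/(9 + 4*π^2)

Coercivity of a(·,·) on H^1_0(-3, -3/2) means a(u, u) ≥ α ||u||_{H^1}² for every u ∈ H^1_0.
The interval has length L = 3/2, and Poincaré/coercivity depend only on L. Here a(u, u) = ∫(u')² + (-8/3)·∫u².
Here c = -8/3 < 0 with |c| < (π/L)² = 4*π^2/9, so coercivity still holds. The condition a(u,u) ≥ α||u||_{H^1}² reads (1−α)∫(u')² ≥ (α−c)∫u². Any admissible α is ≤ 1 (rapidly oscillating u have ∫u²/∫(u')² → 0), and α = 1 would force 0 ≥ (1−c)∫u², impossible since c < 1; so 1−α > 0. By the sharp Poincaré inequality on H^1_0 of an interval of length L, ∫(u')² ≥ (π/L)²∫u² with equality for the first sine mode sin(π(x−x₀)/L) (x₀ the left endpoint), so the inequality holds for all u iff (1−α)(π/L)² ≥ α − c, i.e. α ≤ ((π/L)² + c)/((π/L)² + 1) = (1 + c(L/π)²)/(1 + (L/π)²). (Direct route, valid since c ≤ 0: Poincaré gives c∫u² ≥ c(L/π)²∫(u')², so a(u,u) ≥ (1 + c(L/π)²)∫(u')², while ||u||_{H^1}² ≤ (1 + (L/π)²)∫(u')²; dividing yields the same α.) With (π/L)² = 4*π^2/9 and c = -8/3, the largest admissible constant is α = ((π/L)² + c)/((π/L)² + 1).
Simplifying, α = 4*(-6 + π^2)/(9 + 4*π^2).


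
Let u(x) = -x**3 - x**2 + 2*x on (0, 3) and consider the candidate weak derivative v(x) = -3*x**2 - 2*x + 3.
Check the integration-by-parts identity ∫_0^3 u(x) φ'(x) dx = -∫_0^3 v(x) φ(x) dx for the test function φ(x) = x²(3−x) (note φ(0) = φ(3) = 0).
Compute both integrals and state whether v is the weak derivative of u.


LHS = 837/10, RHS = 1539/20. No, v is not the weak derivative of u.

u(x) = -x**3 - x**2 + 2*x, classical derivative u'(x) = -3*x**2 - 2*x + 2.
φ(x) = x²(3−x), so φ'(x) = 3*x*(2 - x).
Note φ(0) = φ(3) = 0, so the boundary term u·φ vanishes.
LHS = ∫_0^3 u(x) φ'(x) dx = ∫_0^3 (3*x^5 - 3*x^4 - 12*x^3 + 12*x^2) dx. Term by term:
  ∫_0^3 3*x^5 dx = 729/2;  ∫_0^3 -3*x^4 dx = -729/5;  ∫_0^3 -12*x^3 dx = -243;
  ∫_0^3 12*x^2 dx = 108.
Sum: 729/2 − 729/5 − 243 + 108 = 837/10.
So LHS = 837/10.
∫_0^3 v(x) φ(x) dx = ∫_0^3 (3*x^5 - 7*x^4 - 9*x^3 + 9*x^2) dx. Term by term:
  ∫_0^3 3*x^5 dx = 729/2;  ∫_0^3 -7*x^4 dx = -1701/5;  ∫_0^3 -9*x^3 dx = -729/4;
  ∫_0^3 9*x^2 dx = 81.
Sum: 729/2 − 1701/5 − 729/4 + 81 = -1539/20.
So RHS = -∫_0^3 v(x) φ(x) dx = 1539/20.
LHS − RHS = 27/4 ≠ 0, so the identity fails.
(For a valid weak derivative the identity must hold for EVERY test function, in particular this one. The failure shows v is NOT the weak derivative of u.)
Correct weak derivative would be u'(x) = -3*x**2 - 2*x + 2.


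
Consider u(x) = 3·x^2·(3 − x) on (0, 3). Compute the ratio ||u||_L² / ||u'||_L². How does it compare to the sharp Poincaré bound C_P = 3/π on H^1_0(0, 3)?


||u||_L² / ||u'||_L² = 3*sqrt(14)/14 < C_P = 3/π.

u(x) = 3·x^2·(3 − x), so u'(x) = 9*x*(2 - x).
u(x) = 3·x^2·(3 − x) vanishes at x = 0 and x = 3, so u ∈ H^1_0(0, 3). Differentiate via the product rule and integrate the resulting polynomials term by term.
  ∫_0^3 u² dx = ∫_0^3 (9*x^6 - 54*x^5 + 81*x^4) dx. Term by term:
    ∫_0^3 9*x^6 dx = 19683/7;  ∫_0^3 -54*x^5 dx = -6561;  ∫_0^3 81*x^4 dx = 19683/5.
  Sum: 19683/7 − 6561 + 19683/5 = 6561/35.
  ∫_0^3 (u')² dx = ∫_0^3 (81*x^4 - 324*x^3 + 324*x^2) dx. Term by term:
    ∫_0^3 81*x^4 dx = 19683/5;  ∫_0^3 -324*x^3 dx = -6561;  ∫_0^3 324*x^2 dx = 2916.
  Sum: 19683/5 − 6561 + 2916 = 1458/5.
∫_0^3 u² dx = 6561/35, so ||u||_L² = 81*sqrt(35)/35.
∫_0^3 (u')² dx = 1458/5, so ||u'||_L² = 27*sqrt(10)/5.
Ratio ||u||_L² / ||u'||_L² = 3*sqrt(14)/14.
Sharp Poincaré constant on H^1_0(0, 3) is C_P = L/π = 3/π, achieved by sin(π/3·x).
A polynomial bump cannot attain the sharp Poincaré constant (only the first sine eigenfunction does), so the ratio is strictly less than C_P, consistent with ||u||_L² ≤ C_P ||u'||_L².


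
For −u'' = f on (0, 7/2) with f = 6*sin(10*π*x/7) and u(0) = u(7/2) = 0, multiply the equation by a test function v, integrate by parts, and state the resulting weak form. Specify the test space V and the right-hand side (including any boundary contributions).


V = H^1_0(0, 7/2) (so v(0) = v(7/2) = 0); weak form: ∫_0^7/2 u'v' dx = ∫_0^7/2 (6*sin(10*π*x/7)) v dx for all v ∈ V.

Multiply both sides by a test function v and integrate from 0 to 7/2:
  ∫_0^7/2 −u''(x) v(x) dx = ∫_0^7/2 f(x) v(x) dx.
Integrate the LHS by parts once:
  ∫_0^7/2 −u'' v dx = −[u'(x) v(x)]_0^7/2 + ∫_0^7/2 u'(x) v'(x) dx.
Thus ∫_0^7/2 u'(x) v'(x) dx = ∫_0^7/2 f(x) v(x) dx + [u'(x) v(x)]_0^7/2.
Choose V so that boundary terms are either known or forced to vanish.
u is Dirichlet: u(0) = u(7/2) = 0. Let V = H^1_0(0, 7/2); then v(0) = v(7/2) = 0, and [u' v]_0^7/2 = 0.
Weak formulation: find u (satisfying any essential BC) such that ∫_0^7/2 u'(x) v'(x) dx = ∫_0^7/2 f v dx for all v ∈ V.
Substituting f(x) = 6*sin(10*π*x/7), the right-hand side is ∫_0^7/2 (6*sin(10*π*x/7)) v dx.


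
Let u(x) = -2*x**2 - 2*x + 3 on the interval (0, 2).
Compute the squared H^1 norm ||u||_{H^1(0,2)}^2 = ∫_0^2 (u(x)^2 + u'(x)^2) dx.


||u||_{H^1}^2 = 1694/15

The H^1 norm (squared) on an interval (0, L) is
  ||u||_{H^1}^2 = ∫_0^L u(x)^2 dx + ∫_0^L u'(x)^2 dx.
Compute u'(x) = -4*x - 2.
Then u(x)^2 = 4*x**4 + 8*x**3 - 8*x**2 - 12*x + 9 and u'(x)^2 = 16*x**2 + 16*x + 4.
Integrate each monomial from 0 to 2 using ∫_0^2 c·x^n dx = c·2^(n+1)/(n+1):
  ∫_0^2 u(x)^2 dx = ∫_0^2 (4*x^4 + 8*x^3 - 8*x^2 - 12*x + 9) dx. Term by term:
    ∫_0^2 4*x^4 dx = 128/5;  ∫_0^2 8*x^3 dx = 32;  ∫_0^2 -8*x^2 dx = -64/3;
    ∫_0^2 -12*x dx = -24;  ∫_0^2 9 dx = 18.
  Sum: 128/5 + 32 − 64/3 − 24 + 18 = 454/15.
  ∫_0^2 u'(x)^2 dx = ∫_0^2 (16*x^2 + 16*x + 4) dx. Term by term:
    ∫_0^2 16*x^2 dx = 128/3;  ∫_0^2 16*x dx = 32;  ∫_0^2 4 dx = 8.
  Sum: 128/3 + 32 + 8 = 248/3.
Adding: ||u||_{H^1}^2 = 454/15 + 248/3 = 1694/15.


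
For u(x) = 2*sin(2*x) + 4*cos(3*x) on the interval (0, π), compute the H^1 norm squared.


||u||_{H^1(0,π)}^2 = -128 + 90*π

u'(x) = -12*sin(3*x) + 4*cos(2*x).
Expand u² and (u')² and integrate term by term on (0, π), using: for integers n ≥ 1, ∫_0^π sin²(nx) dx = ∫_0^π cos²(nx) dx = π/2; for n ≠ n', ∫_0^π sin(nx)sin(n'x) dx = ∫_0^π cos(nx)cos(n'x) dx = 0; and by product-to-sum, ∫_0^π sin(nx)cos(n'x) dx = ½∫_0^π [sin((n+n')x) + sin((n−n')x)] dx, which is 0 when n+n' is even and 2n/(n²−n'²) when n+n' is odd (it need not vanish on (0, π)).
  u² squared terms: (2)²·∫sin(2x)² dx = 4·π/2 = 2*π;  (4)²·∫cos(3x)² dx = 16·π/2 = 8*π.
  u² cross terms: 2·(2)·(4)·∫sin(2x)·cos(3x) dx = 16·(-4/5) = -64/5.
  So ∫_0^π u² dx = 2*π + 8*π − 64/5 = -64/5 + 10*π.
  (u')² squared terms: (-12)²·∫sin(3x)² dx = 144·π/2 = 72*π;  (4)²·∫cos(2x)² dx = 16·π/2 = 8*π.
  (u')² cross terms: 2·(-12)·(4)·∫sin(3x)·cos(2x) dx = -96·(6/5) = -576/5.
  So ∫_0^π (u')² dx = 72*π + 8*π − 576/5 = -576/5 + 80*π.
||u||_{H^1}^2 = (-64/5 + 10*π) + (-576/5 + 80*π) = -128 + 90*π.


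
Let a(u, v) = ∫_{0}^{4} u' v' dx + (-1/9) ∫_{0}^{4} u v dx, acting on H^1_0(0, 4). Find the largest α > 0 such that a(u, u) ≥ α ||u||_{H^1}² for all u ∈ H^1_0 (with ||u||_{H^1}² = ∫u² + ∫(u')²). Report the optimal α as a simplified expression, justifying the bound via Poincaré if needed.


α = (-16/9 + π^2)/(π^2 + 16)

Coercivity of a(·,·) on H^1_0(0, 4) means a(u, u) ≥ α ||u||_{H^1}² for every u ∈ H^1_0.
The interval has length L = 4, and Poincaré/coercivity depend only on L. Here a(u, u) = ∫(u')² + (-1/9)·∫u².
Here c = -1/9 < 0 with |c| < (π/L)² = π^2/16, so coercivity still holds. The condition a(u,u) ≥ α||u||_{H^1}² reads (1−α)∫(u')² ≥ (α−c)∫u². Any admissible α is ≤ 1 (rapidly oscillating u have ∫u²/∫(u')² → 0), and α = 1 would force 0 ≥ (1−c)∫u², impossible since c < 1; so 1−α > 0. By the sharp Poincaré inequality on H^1_0 of an interval of length L, ∫(u')² ≥ (π/L)²∫u² with equality for the first sine mode sin(π(x−x₀)/L) (x₀ the left endpoint), so the inequality holds for all u iff (1−α)(π/L)² ≥ α − c, i.e. α ≤ ((π/L)² + c)/((π/L)² + 1) = (1 + c(L/π)²)/(1 + (L/π)²). (Direct route, valid since c ≤ 0: Poincaré gives c∫u² ≥ c(L/π)²∫(u')², so a(u,u) ≥ (1 + c(L/π)²)∫(u')², while ||u||_{H^1}² ≤ (1 + (L/π)²)∫(u')²; dividing yields the same α.) With (π/L)² = π^2/16 and c = -1/9, the largest admissible constant is α = ((π/L)² + c)/((π/L)² + 1).
Simplifying, α = (-16/9 + π^2)/(π^2 + 16).


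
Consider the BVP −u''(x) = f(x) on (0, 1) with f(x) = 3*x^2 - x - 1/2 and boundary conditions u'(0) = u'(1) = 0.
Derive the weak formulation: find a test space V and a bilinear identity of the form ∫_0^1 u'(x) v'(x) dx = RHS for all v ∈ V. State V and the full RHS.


V = H^1(0, 1) (no boundary constraint on v; u is determined up to an additive constant); weak form: ∫_0^1 u'v' dx = ∫_0^1 (3*x^2 - x - 1/2) v dx for all v ∈ V.

Multiply both sides by a test function v and integrate from 0 to 1:
  ∫_0^1 −u''(x) v(x) dx = ∫_0^1 f(x) v(x) dx.
Integrate the LHS by parts once:
  ∫_0^1 −u'' v dx = −[u'(x) v(x)]_0^1 + ∫_0^1 u'(x) v'(x) dx.
Thus ∫_0^1 u'(x) v'(x) dx = ∫_0^1 f(x) v(x) dx + [u'(x) v(x)]_0^1.
Choose V so that boundary terms are either known or forced to vanish.
u has homogeneous Neumann: u'(0) = u'(1) = 0. So [u' v]_0^1 = 0·v(1) − 0·v(0) = 0 for any v; take V = H^1(0, 1).
Weak formulation: find u (satisfying any essential BC) such that ∫_0^1 u'(x) v'(x) dx = ∫_0^1 f v dx for all v ∈ V (homogeneous Neumann, so boundary terms vanish).
Substituting f(x) = 3*x^2 - x - 1/2, the right-hand side is ∫_0^1 (3*x^2 - x - 1/2) v dx.
Compatibility check (pure Neumann): taking v ≡ 1 ∈ V gives 0 = ∫_0^1 f dx + (0) − (0), i.e. ∫_0^1 f dx must equal u'(0) − u'(1) = 0. Indeed ∫_0^1 (3*x^2 - x - 1/2) dx = 0, so the data are compatible. The solution is then unique only up to an additive constant (fix it e.g. by requiring ∫_0^1 u dx = 0).


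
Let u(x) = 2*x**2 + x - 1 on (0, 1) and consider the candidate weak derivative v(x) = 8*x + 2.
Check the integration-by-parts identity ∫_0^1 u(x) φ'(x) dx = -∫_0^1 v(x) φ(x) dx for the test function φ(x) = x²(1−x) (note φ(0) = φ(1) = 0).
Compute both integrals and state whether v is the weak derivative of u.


LHS = -17/60, RHS = -17/30. No, v is not the weak derivative of u.

u(x) = 2*x**2 + x - 1, classical derivative u'(x) = 4*x + 1.
φ(x) = x²(1−x), so φ'(x) = x*(2 - 3*x).
Note φ(0) = φ(1) = 0, so the boundary term u·φ vanishes.
LHS = ∫_0^1 u(x) φ'(x) dx = ∫_0^1 (-6*x^4 + x^3 + 5*x^2 - 2*x) dx. Term by term:
  ∫_0^1 -6*x^4 dx = -6/5;  ∫_0^1 x^3 dx = 1/4;  ∫_0^1 5*x^2 dx = 5/3;
  ∫_0^1 -2*x dx = -1.
Sum: -6/5 + 1/4 + 5/3 − 1 = -17/60.
So LHS = -17/60.
∫_0^1 v(x) φ(x) dx = ∫_0^1 (-8*x^4 + 6*x^3 + 2*x^2) dx. Term by term:
  ∫_0^1 -8*x^4 dx = -8/5;  ∫_0^1 6*x^3 dx = 3/2;  ∫_0^1 2*x^2 dx = 2/3.
Sum: -8/5 + 3/2 + 2/3 = 17/30.
So RHS = -∫_0^1 v(x) φ(x) dx = -17/30.
LHS − RHS = 17/60 ≠ 0, so the identity fails.
(For a valid weak derivative the identity must hold for EVERY test function, in particular this one. The failure shows v is NOT the weak derivative of u.)
Correct weak derivative would be u'(x) = 4*x + 1.


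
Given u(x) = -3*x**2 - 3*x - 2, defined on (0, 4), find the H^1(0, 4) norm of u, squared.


||u||_{H^1}^2 = 23236/5

The H^1 norm (squared) on an interval (0, L) is
  ||u||_{H^1}^2 = ∫_0^L u(x)^2 dx + ∫_0^L u'(x)^2 dx.
Compute u'(x) = -6*x - 3.
Then u(x)^2 = 9*x**4 + 18*x**3 + 21*x**2 + 12*x + 4 and u'(x)^2 = 36*x**2 + 36*x + 9.
Integrate each monomial from 0 to 4 using ∫_0^4 c·x^n dx = c·4^(n+1)/(n+1):
  ∫_0^4 u(x)^2 dx = ∫_0^4 (9*x^4 + 18*x^3 + 21*x^2 + 12*x + 4) dx. Term by term:
    ∫_0^4 9*x^4 dx = 9216/5;  ∫_0^4 18*x^3 dx = 1152;  ∫_0^4 21*x^2 dx = 448;
    ∫_0^4 12*x dx = 96;  ∫_0^4 4 dx = 16.
  Sum: 9216/5 + 1152 + 448 + 96 + 16 = 17776/5.
  ∫_0^4 u'(x)^2 dx = ∫_0^4 (36*x^2 + 36*x + 9) dx. Term by term:
    ∫_0^4 36*x^2 dx = 768;  ∫_0^4 36*x dx = 288;  ∫_0^4 9 dx = 36.
  Sum: 768 + 288 + 36 = 1092.
Adding: ||u||_{H^1}^2 = 17776/5 + 1092 = 23236/5.


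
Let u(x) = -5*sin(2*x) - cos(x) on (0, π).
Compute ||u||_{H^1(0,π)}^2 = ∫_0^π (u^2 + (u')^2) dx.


||u||_{H^1(0,π)}^2 = 80/3 + 127*π/2

u'(x) = sin(x) - 10*cos(2*x).
Expand u² and (u')² and integrate term by term on (0, π), using: for integers n ≥ 1, ∫_0^π sin²(nx) dx = ∫_0^π cos²(nx) dx = π/2; for n ≠ n', ∫_0^π sin(nx)sin(n'x) dx = ∫_0^π cos(nx)cos(n'x) dx = 0; and by product-to-sum, ∫_0^π sin(nx)cos(n'x) dx = ½∫_0^π [sin((n+n')x) + sin((n−n')x)] dx, which is 0 when n+n' is even and 2n/(n²−n'²) when n+n' is odd (it need not vanish on (0, π)).
  u² squared terms: (-1)²·∫cos(x)² dx = 1·π/2 = π/2;  (-5)²·∫sin(2x)² dx = 25·π/2 = 25*π/2.
  u² cross terms: 2·(-1)·(-5)·∫cos(x)·sin(2x) dx = 10·(4/3) = 40/3.
  So ∫_0^π u² dx = π/2 + 25*π/2 + 40/3 = 40/3 + 13*π.
  (u')² squared terms: (-10)²·∫cos(2x)² dx = 100·π/2 = 50*π;  (1)²·∫sin(x)² dx = 1·π/2 = π/2.
  (u')² cross terms: 2·(-10)·(1)·∫cos(2x)·sin(x) dx = -20·(-2/3) = 40/3.
  So ∫_0^π (u')² dx = 50*π + π/2 + 40/3 = 40/3 + 101*π/2.
||u||_{H^1}^2 = (40/3 + 13*π) + (40/3 + 101*π/2) = 80/3 + 127*π/2.


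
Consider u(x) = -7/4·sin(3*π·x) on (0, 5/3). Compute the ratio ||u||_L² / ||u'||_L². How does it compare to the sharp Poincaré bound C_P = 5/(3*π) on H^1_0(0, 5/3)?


||u||_L² / ||u'||_L² = 1/(3*π) < C_P = 5/(3*π).

u(x) = -7/4·sin(3*π·x), so u'(x) = -21*π*cos(3*π*x)/4.
Writing u(x) = A·sin(kπx/L) with A = -7/4 and k = 5, use ∫_0^L sin²(kπx/L) dx = L/2 and ∫_0^L cos²(kπx/L) dx = L/2.
u² = 49/16·sin²(3*π·x) and (u')² = 441*π^2/16·cos²(3*π·x), and each of sin², cos² integrates to L/2 = 5/6 over (0, 5/3).
∫_0^5/3 u² dx = 245/96, so ||u||_L² = 7*sqrt(30)/24.
∫_0^5/3 (u')² dx = 735*π^2/32, so ||u'||_L² = 7*sqrt(30)*π/8.
Ratio ||u||_L² / ||u'||_L² = 1/(3*π).
Sharp Poincaré constant on H^1_0(0, 5/3) is C_P = L/π = 5/(3*π), achieved by sin(3*π/5·x).
This is the k = 5 harmonic; the ratio L/(kπ) is strictly less than C_P = L/π, consistent with the sharp inequality ||u||_L² ≤ C_P ||u'||_L².


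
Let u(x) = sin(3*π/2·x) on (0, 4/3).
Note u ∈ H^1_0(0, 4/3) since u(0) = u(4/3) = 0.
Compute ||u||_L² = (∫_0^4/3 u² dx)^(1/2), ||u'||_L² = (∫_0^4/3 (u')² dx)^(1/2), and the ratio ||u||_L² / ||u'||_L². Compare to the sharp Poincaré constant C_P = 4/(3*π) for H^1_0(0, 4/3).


||u||_L² / ||u'||_L² = 2/(3*π) < C_P = 4/(3*π).

u(x) = sin(3*π/2·x), so u'(x) = 3*π*cos(3*π*x/2)/2.
Writing u(x) = A·sin(kπx/L) with A = 1 and k = 2, use ∫_0^L sin²(kπx/L) dx = L/2 and ∫_0^L cos²(kπx/L) dx = L/2.
u² = 1·sin²(3*π/2·x) and (u')² = 9*π^2/4·cos²(3*π/2·x), and each of sin², cos² integrates to L/2 = 2/3 over (0, 4/3).
∫_0^4/3 u² dx = 2/3, so ||u||_L² = sqrt(6)/3.
∫_0^4/3 (u')² dx = 3*π^2/2, so ||u'||_L² = sqrt(6)*π/2.
Ratio ||u||_L² / ||u'||_L² = 2/(3*π).
Sharp Poincaré constant on H^1_0(0, 4/3) is C_P = L/π = 4/(3*π), achieved by sin(3*π/4·x).
This is the k = 2 harmonic; the ratio L/(kπ) is strictly less than C_P = L/π, consistent with the sharp inequality ||u||_L² ≤ C_P ||u'||_L².


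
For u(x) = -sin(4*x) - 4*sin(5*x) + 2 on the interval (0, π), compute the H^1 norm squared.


||u||_{H^1(0,π)}^2 = -32/5 + 441*π/2

u'(x) = -4*cos(4*x) - 20*cos(5*x).
Expand u² and (u')² and integrate term by term on (0, π), using: for integers n ≥ 1, ∫_0^π sin²(nx) dx = ∫_0^π cos²(nx) dx = π/2; for n ≠ n', ∫_0^π sin(nx)sin(n'x) dx = ∫_0^π cos(nx)cos(n'x) dx = 0; and by product-to-sum, ∫_0^π sin(nx)cos(n'x) dx = ½∫_0^π [sin((n+n')x) + sin((n−n')x)] dx, which is 0 when n+n' is even and 2n/(n²−n'²) when n+n' is odd (it need not vanish on (0, π)). For the constant mode: ∫_0^π 1 dx = π, ∫_0^π cos(nx) dx = 0, ∫_0^π sin(nx) dx = (1−(−1)^n)/n.
  u² squared terms: (2)²·∫1 dx = 4·π = 4*π;  (-1)²·∫sin(4x)² dx = 1·π/2 = π/2;  (-4)²·∫sin(5x)² dx = 16·π/2 = 8*π.
  u² cross terms: 2·(2)·(-1)·∫1·sin(4x) dx = -4·(0) = 0;  2·(2)·(-4)·∫1·sin(5x) dx = -16·(2/5) = -32/5;  2·(-1)·(-4)·∫sin(4x)·sin(5x) dx = 8·(0) = 0.
  So ∫_0^π u² dx = 4*π + π/2 + 8*π + 0 − 32/5 + 0 = -32/5 + 25*π/2.
  (u')² squared terms: (-20)²·∫cos(5x)² dx = 400·π/2 = 200*π;  (-4)²·∫cos(4x)² dx = 16·π/2 = 8*π.
  (u')² cross terms: 2·(-20)·(-4)·∫cos(5x)·cos(4x) dx = 160·(0) = 0.
  So ∫_0^π (u')² dx = 200*π + 8*π + 0 = 208*π.
||u||_{H^1}^2 = (-32/5 + 25*π/2) + (208*π) = -32/5 + 441*π/2.


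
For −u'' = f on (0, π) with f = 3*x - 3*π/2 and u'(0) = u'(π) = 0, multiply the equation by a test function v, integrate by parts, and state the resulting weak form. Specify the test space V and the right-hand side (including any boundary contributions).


V = H^1(0, π) (no boundary constraint on v; u is determined up to an additive constant); weak form: ∫_0^π u'v' dx = ∫_0^π (3*x - 3*π/2) v dx for all v ∈ V.

Multiply both sides by a test function v and integrate from 0 to π:
  ∫_0^π −u''(x) v(x) dx = ∫_0^π f(x) v(x) dx.
Integrate the LHS by parts once:
  ∫_0^π −u'' v dx = −[u'(x) v(x)]_0^π + ∫_0^π u'(x) v'(x) dx.
Thus ∫_0^π u'(x) v'(x) dx = ∫_0^π f(x) v(x) dx + [u'(x) v(x)]_0^π.
Choose V so that boundary terms are either known or forced to vanish.
u has homogeneous Neumann: u'(0) = u'(π) = 0. So [u' v]_0^π = 0·v(π) − 0·v(0) = 0 for any v; take V = H^1(0, π).
Weak formulation: find u (satisfying any essential BC) such that ∫_0^π u'(x) v'(x) dx = ∫_0^π f v dx for all v ∈ V (homogeneous Neumann, so boundary terms vanish).
Substituting f(x) = 3*x - 3*π/2, the right-hand side is ∫_0^π (3*x - 3*π/2) v dx.
Compatibility check (pure Neumann): taking v ≡ 1 ∈ V gives 0 = ∫_0^π f dx + (0) − (0), i.e. ∫_0^π f dx must equal u'(0) − u'(π) = 0. Indeed ∫_0^π (3*x - 3*π/2) dx = 0, so the data are compatible. The solution is then unique only up to an additive constant (fix it e.g. by requiring ∫_0^π u dx = 0).


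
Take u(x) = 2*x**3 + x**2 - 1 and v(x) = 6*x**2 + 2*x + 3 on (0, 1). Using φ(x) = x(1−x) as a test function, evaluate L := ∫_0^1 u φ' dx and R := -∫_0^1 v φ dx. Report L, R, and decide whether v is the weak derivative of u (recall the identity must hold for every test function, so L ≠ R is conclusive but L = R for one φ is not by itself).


LHS = -7/15, RHS = -29/30. No, v is not the weak derivative of u.

u(x) = 2*x**3 + x**2 - 1, classical derivative u'(x) = 6*x**2 + 2*x.
φ(x) = x(1−x), so φ'(x) = 1 - 2*x.
Note φ(0) = φ(1) = 0, so the boundary term u·φ vanishes.
LHS = ∫_0^1 u(x) φ'(x) dx = ∫_0^1 (-4*x^4 + x^2 + 2*x - 1) dx. Term by term:
  ∫_0^1 -4*x^4 dx = -4/5;  ∫_0^1 x^2 dx = 1/3;  ∫_0^1 2*x dx = 1;
  ∫_0^1 -1 dx = -1.
Sum: -4/5 + 1/3 + 1 − 1 = -7/15.
So LHS = -7/15.
∫_0^1 v(x) φ(x) dx = ∫_0^1 (-6*x^4 + 4*x^3 - x^2 + 3*x) dx. Term by term:
  ∫_0^1 -6*x^4 dx = -6/5;  ∫_0^1 4*x^3 dx = 1;  ∫_0^1 -x^2 dx = -1/3;
  ∫_0^1 3*x dx = 3/2.
Sum: -6/5 + 1 − 1/3 + 3/2 = 29/30.
So RHS = -∫_0^1 v(x) φ(x) dx = -29/30.
LHS − RHS = 1/2 ≠ 0, so the identity fails.
(For a valid weak derivative the identity must hold for EVERY test function, in particular this one. The failure shows v is NOT the weak derivative of u.)
Correct weak derivative would be u'(x) = 6*x**2 + 2*x.


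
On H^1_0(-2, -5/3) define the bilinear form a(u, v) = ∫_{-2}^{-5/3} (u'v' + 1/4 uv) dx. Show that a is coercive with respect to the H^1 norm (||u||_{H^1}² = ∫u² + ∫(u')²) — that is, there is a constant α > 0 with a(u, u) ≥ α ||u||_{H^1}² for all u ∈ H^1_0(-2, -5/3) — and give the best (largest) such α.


α = (1 + 36*π^2)/(4*(1 + 9*π^2))

Coercivity of a(·,·) on H^1_0(-2, -5/3) means a(u, u) ≥ α ||u||_{H^1}² for every u ∈ H^1_0.
The interval has length L = 1/3, and Poincaré/coercivity depend only on L. Here a(u, u) = ∫(u')² + (1/4)·∫u².
Here 0 < c = 1/4 < 1. The condition a(u,u) ≥ α||u||_{H^1}² reads (1−α)∫(u')² ≥ (α−c)∫u². Any admissible α is ≤ 1 (rapidly oscillating u have ∫u²/∫(u')² → 0), and α = 1 would force 0 ≥ (1−c)∫u², impossible since c < 1; so 1−α > 0. By the sharp Poincaré inequality on H^1_0 of an interval of length L, ∫(u')² ≥ (π/L)²∫u² with equality for the first sine mode sin(π(x−x₀)/L) (x₀ the left endpoint), so the inequality holds for all u iff (1−α)(π/L)² ≥ α − c, i.e. α ≤ ((π/L)² + c)/((π/L)² + 1) = (1 + c(L/π)²)/(1 + (L/π)²). With (π/L)² = 9*π^2 and c = 1/4, the largest admissible constant is α = ((π/L)² + c)/((π/L)² + 1).
Simplifying, α = (1 + 36*π^2)/(4*(1 + 9*π^2)).


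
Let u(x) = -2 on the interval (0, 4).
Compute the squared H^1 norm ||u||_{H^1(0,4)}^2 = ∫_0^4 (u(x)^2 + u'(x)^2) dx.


||u||_{H^1}^2 = 16

The H^1 norm (squared) on an interval (0, L) is
  ||u||_{H^1}^2 = ∫_0^L u(x)^2 dx + ∫_0^L u'(x)^2 dx.
Compute u'(x) = 0.
Then u(x)^2 = 4 and u'(x)^2 = 0.
Integrate each monomial from 0 to 4 using ∫_0^4 c·x^n dx = c·4^(n+1)/(n+1):
  ∫_0^4 u(x)^2 dx = ∫_0^4 (4) dx. Term by term:
    ∫_0^4 4 dx = 16.
  ∫_0^4 u'(x)^2 dx = ∫_0^4 (0) dx. Term by term:
    ∫_0^4 0 dx = 0.
Adding: ||u||_{H^1}^2 = 16 + 0 = 16.


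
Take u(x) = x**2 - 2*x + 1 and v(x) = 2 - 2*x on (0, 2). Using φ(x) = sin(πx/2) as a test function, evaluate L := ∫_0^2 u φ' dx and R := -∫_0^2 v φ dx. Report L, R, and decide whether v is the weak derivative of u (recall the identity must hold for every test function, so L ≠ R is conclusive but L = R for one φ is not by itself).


LHS = 0, RHS = 0. No, v is not the weak derivative of u.

u(x) = x**2 - 2*x + 1, classical derivative u'(x) = 2*x - 2.
φ(x) = sin(πx/2), so φ'(x) = π*cos(π*x/2)/2.
Note φ(0) = φ(2) = 0, so the boundary term u·φ vanishes.
LHS = ∫_0^2 u(x) φ'(x) dx = ∫_0^2 (π*x^2*cos(π*x/2)/2 - π*x*cos(π*x/2) + π*cos(π*x/2)/2) dx. Term by term:
  ∫_0^2 π*cos(π*x/2)/2 dx = 0;  ∫_0^2 π*x^2*cos(π*x/2)/2 dx = -8/π;  ∫_0^2 -π*x*cos(π*x/2) dx = 8/π.
Sum: 0 − 8/π + 8/π = 0.
So LHS = 0.
∫_0^2 v(x) φ(x) dx = ∫_0^2 (-2*x*sin(π*x/2) + 2*sin(π*x/2)) dx. Term by term:
  ∫_0^2 2*sin(π*x/2) dx = 8/π;  ∫_0^2 -2*x*sin(π*x/2) dx = -8/π.
Sum: 8/π − 8/π = 0.
So RHS = -∫_0^2 v(x) φ(x) dx = 0.
LHS = RHS, so the identity holds for this particular φ. But this is necessary, not sufficient: a weak derivative must satisfy the identity for EVERY test function in C_c^∞(0, 2).
Here u is smooth, so its weak derivative equals its classical derivative u'(x) = 2*x - 2. Since v(x) = 2 - 2*x ≠ u'(x), v is NOT the weak derivative of u — the agreement for this single φ is a coincidence (the difference v − u' happens to be L²-orthogonal to this φ).


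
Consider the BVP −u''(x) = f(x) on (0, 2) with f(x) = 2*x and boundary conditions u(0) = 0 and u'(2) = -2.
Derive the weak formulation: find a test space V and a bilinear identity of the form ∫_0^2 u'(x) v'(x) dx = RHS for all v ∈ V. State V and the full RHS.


V = {v ∈ H^1(0, 2) : v(0) = 0} (test functions vanish at x = 0 where u is specified); weak form: ∫_0^2 u'v' dx = ∫_0^2 (2*x) v dx − 2·v(2) for all v ∈ V.

Multiply both sides by a test function v and integrate from 0 to 2:
  ∫_0^2 −u''(x) v(x) dx = ∫_0^2 f(x) v(x) dx.
Integrate the LHS by parts once:
  ∫_0^2 −u'' v dx = −[u'(x) v(x)]_0^2 + ∫_0^2 u'(x) v'(x) dx.
Thus ∫_0^2 u'(x) v'(x) dx = ∫_0^2 f(x) v(x) dx + [u'(x) v(x)]_0^2.
Choose V so that boundary terms are either known or forced to vanish.
Mixed BC: u(0) = 0 (Dirichlet) and u'(2) = -2 (Neumann). Define V = {v ∈ H^1(0, 2) : v(0) = 0}. Then [u' v]_0^2 = u'(2)·v(2) − u'(0)·0 = − 2·v(2).
Weak formulation: find u (satisfying any essential BC) such that ∫_0^2 u'(x) v'(x) dx = ∫_0^2 f v dx − 2·v(2) for all v ∈ V (Dirichlet at 0 absorbed into V; Neumann datum at x = 2 contributes the boundary term).
Substituting f(x) = 2*x, the right-hand side is ∫_0^2 (2*x) v dx − 2·v(2).


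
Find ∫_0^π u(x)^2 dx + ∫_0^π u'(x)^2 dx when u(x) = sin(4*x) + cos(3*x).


||u||_{H^1(0,π)}^2 = 160/7 + 27*π/2

u'(x) = -3*sin(3*x) + 4*cos(4*x).
Expand u² and (u')² and integrate term by term on (0, π), using: for integers n ≥ 1, ∫_0^π sin²(nx) dx = ∫_0^π cos²(nx) dx = π/2; for n ≠ n', ∫_0^π sin(nx)sin(n'x) dx = ∫_0^π cos(nx)cos(n'x) dx = 0; and by product-to-sum, ∫_0^π sin(nx)cos(n'x) dx = ½∫_0^π [sin((n+n')x) + sin((n−n')x)] dx, which is 0 when n+n' is even and 2n/(n²−n'²) when n+n' is odd (it need not vanish on (0, π)).
  u² squared terms: (1)²·∫cos(3x)² dx = 1·π/2 = π/2;  (1)²·∫sin(4x)² dx = 1·π/2 = π/2.
  u² cross terms: 2·(1)·(1)·∫cos(3x)·sin(4x) dx = 2·(8/7) = 16/7.
  So ∫_0^π u² dx = π/2 + π/2 + 16/7 = 16/7 + π.
  (u')² squared terms: (-3)²·∫sin(3x)² dx = 9·π/2 = 9*π/2;  (4)²·∫cos(4x)² dx = 16·π/2 = 8*π.
  (u')² cross terms: 2·(-3)·(4)·∫sin(3x)·cos(4x) dx = -24·(-6/7) = 144/7.
  So ∫_0^π (u')² dx = 9*π/2 + 8*π + 144/7 = 144/7 + 25*π/2.
||u||_{H^1}^2 = (16/7 + π) + (144/7 + 25*π/2) = 160/7 + 27*π/2.


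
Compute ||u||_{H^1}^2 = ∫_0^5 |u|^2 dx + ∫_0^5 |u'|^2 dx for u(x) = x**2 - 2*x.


||u||_{H^1}^2 = 760/3

The H^1 norm (squared) on an interval (0, L) is
  ||u||_{H^1}^2 = ∫_0^L u(x)^2 dx + ∫_0^L u'(x)^2 dx.
Compute u'(x) = 2*x - 2.
Then u(x)^2 = x**4 - 4*x**3 + 4*x**2 and u'(x)^2 = 4*x**2 - 8*x + 4.
Integrate each monomial from 0 to 5 using ∫_0^5 c·x^n dx = c·5^(n+1)/(n+1):
  ∫_0^5 u(x)^2 dx = ∫_0^5 (x^4 - 4*x^3 + 4*x^2) dx. Term by term:
    ∫_0^5 x^4 dx = 625;  ∫_0^5 -4*x^3 dx = -625;  ∫_0^5 4*x^2 dx = 500/3.
  Sum: 625 − 625 + 500/3 = 500/3.
  ∫_0^5 u'(x)^2 dx = ∫_0^5 (4*x^2 - 8*x + 4) dx. Term by term:
    ∫_0^5 4*x^2 dx = 500/3;  ∫_0^5 -8*x dx = -100;  ∫_0^5 4 dx = 20.
  Sum: 500/3 − 100 + 20 = 260/3.
Adding: ||u||_{H^1}^2 = 500/3 + 260/3 = 760/3.


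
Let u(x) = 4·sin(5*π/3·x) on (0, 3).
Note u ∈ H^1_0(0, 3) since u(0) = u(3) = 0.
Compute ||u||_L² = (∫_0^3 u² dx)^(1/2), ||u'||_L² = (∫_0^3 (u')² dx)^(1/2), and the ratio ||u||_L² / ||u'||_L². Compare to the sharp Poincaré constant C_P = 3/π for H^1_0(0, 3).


||u||_L² / ||u'||_L² = 3/(5*π) < C_P = 3/π.

u(x) = 4·sin(5*π/3·x), so u'(x) = 20*π*cos(5*π*x/3)/3.
Writing u(x) = A·sin(kπx/L) with A = 4 and k = 5, use ∫_0^L sin²(kπx/L) dx = L/2 and ∫_0^L cos²(kπx/L) dx = L/2.
u² = 16·sin²(5*π/3·x) and (u')² = 400*π^2/9·cos²(5*π/3·x), and each of sin², cos² integrates to L/2 = 3/2 over (0, 3).
∫_0^3 u² dx = 24, so ||u||_L² = 2*sqrt(6).
∫_0^3 (u')² dx = 200*π^2/3, so ||u'||_L² = 10*sqrt(6)*π/3.
Ratio ||u||_L² / ||u'||_L² = 3/(5*π).
Sharp Poincaré constant on H^1_0(0, 3) is C_P = L/π = 3/π, achieved by sin(π/3·x).
This is the k = 5 harmonic; the ratio L/(kπ) is strictly less than C_P = L/π, consistent with the sharp inequality ||u||_L² ≤ C_P ||u'||_L².


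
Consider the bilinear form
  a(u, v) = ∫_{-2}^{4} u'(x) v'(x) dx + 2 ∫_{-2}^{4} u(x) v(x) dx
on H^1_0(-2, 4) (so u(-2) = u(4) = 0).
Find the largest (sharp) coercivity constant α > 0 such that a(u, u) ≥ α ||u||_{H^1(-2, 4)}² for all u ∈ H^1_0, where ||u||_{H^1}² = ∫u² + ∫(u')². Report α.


α = 1

Coercivity of a(·,·) on H^1_0(-2, 4) means a(u, u) ≥ α ||u||_{H^1}² for every u ∈ H^1_0.
The interval has length L = 6, and Poincaré/coercivity depend only on L. Here a(u, u) = ∫(u')² + (2)·∫u².
Here c = 2 ≥ 1, so a(u,u) = ∫(u')² + c∫u² ≥ ∫(u')² + ∫u² = ||u||_{H^1}², i.e. α = 1 works. No larger α is possible: a(u,u) ≥ α||u||_{H^1}² means (1−α)∫(u')² ≥ (α−c)∫u², and for the modes u_n = sin(nπ(x−x₀)/L) (x₀ the left endpoint) one has ∫u_n²/∫(u_n')² = (L/(nπ))² → 0, so a(u_n,u_n)/||u_n||_{H^1}² → 1. Hence the optimal constant is α = 1.
Therefore α = 1.


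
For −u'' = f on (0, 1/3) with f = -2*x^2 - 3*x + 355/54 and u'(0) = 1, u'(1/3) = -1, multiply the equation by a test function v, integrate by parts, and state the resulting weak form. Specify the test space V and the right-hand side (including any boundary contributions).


V = H^1(0, 1/3) (v unrestricted at boundary; u is determined up to an additive constant); weak form: ∫_0^1/3 u'v' dx = ∫_0^1/3 (-2*x^2 - 3*x + 355/54) v dx − v(1/3) − v(0) for all v ∈ V.

Multiply both sides by a test function v and integrate from 0 to 1/3:
  ∫_0^1/3 −u''(x) v(x) dx = ∫_0^1/3 f(x) v(x) dx.
Integrate the LHS by parts once:
  ∫_0^1/3 −u'' v dx = −[u'(x) v(x)]_0^1/3 + ∫_0^1/3 u'(x) v'(x) dx.
Thus ∫_0^1/3 u'(x) v'(x) dx = ∫_0^1/3 f(x) v(x) dx + [u'(x) v(x)]_0^1/3.
Choose V so that boundary terms are either known or forced to vanish.
u has inhomogeneous Neumann u'(0) = 1, u'(1/3) = -1. [u' v]_0^1/3 = (-1)·v(1/3) − (1)·v(0) = − v(1/3) − v(0). Take V = H^1(0, 1/3); boundary term becomes part of RHS.
Weak formulation: find u (satisfying any essential BC) such that ∫_0^1/3 u'(x) v'(x) dx = ∫_0^1/3 f v dx − v(1/3) − v(0) for all v ∈ V (Neumann data are natural BCs: they enter the RHS as boundary terms).
Substituting f(x) = -2*x^2 - 3*x + 355/54, the right-hand side is ∫_0^1/3 (-2*x^2 - 3*x + 355/54) v dx − v(1/3) − v(0).
Compatibility check (pure Neumann): taking v ≡ 1 ∈ V gives 0 = ∫_0^1/3 f dx + (-1) − (1), i.e. ∫_0^1/3 f dx must equal u'(0) − u'(1/3) = 2. Indeed ∫_0^1/3 (-2*x^2 - 3*x + 355/54) dx = 2, so the data are compatible. The solution is then unique only up to an additive constant (fix it e.g. by requiring ∫_0^1/3 u dx = 0).


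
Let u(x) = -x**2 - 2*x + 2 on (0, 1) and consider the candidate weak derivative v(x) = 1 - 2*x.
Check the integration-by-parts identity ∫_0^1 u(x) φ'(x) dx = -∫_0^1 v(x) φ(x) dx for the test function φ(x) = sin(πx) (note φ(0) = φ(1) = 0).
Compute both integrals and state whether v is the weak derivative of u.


LHS = 6/π, RHS = 0. No, v is not the weak derivative of u.

u(x) = -x**2 - 2*x + 2, classical derivative u'(x) = -2*x - 2.
φ(x) = sin(πx), so φ'(x) = π*cos(π*x).
Note φ(0) = φ(1) = 0, so the boundary term u·φ vanishes.
LHS = ∫_0^1 u(x) φ'(x) dx = ∫_0^1 (-π*x^2*cos(π*x) - 2*π*x*cos(π*x) + 2*π*cos(π*x)) dx. Term by term:
  ∫_0^1 2*π*cos(π*x) dx = 0;  ∫_0^1 -π*x^2*cos(π*x) dx = 2/π;  ∫_0^1 -2*π*x*cos(π*x) dx = 4/π.
Sum: 0 + 2/π + 4/π = 6/π.
So LHS = 6/π.
∫_0^1 v(x) φ(x) dx = ∫_0^1 (-2*x*sin(π*x) + sin(π*x)) dx. Term by term:
  ∫_0^1 -2*x*sin(π*x) dx = -2/π;  ∫_0^1 sin(π*x) dx = 2/π.
Sum: -2/π + 2/π = 0.
So RHS = -∫_0^1 v(x) φ(x) dx = 0.
LHS − RHS = 6/π ≠ 0, so the identity fails.
(For a valid weak derivative the identity must hold for EVERY test function, in particular this one. The failure shows v is NOT the weak derivative of u.)
Correct weak derivative would be u'(x) = -2*x - 2.
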